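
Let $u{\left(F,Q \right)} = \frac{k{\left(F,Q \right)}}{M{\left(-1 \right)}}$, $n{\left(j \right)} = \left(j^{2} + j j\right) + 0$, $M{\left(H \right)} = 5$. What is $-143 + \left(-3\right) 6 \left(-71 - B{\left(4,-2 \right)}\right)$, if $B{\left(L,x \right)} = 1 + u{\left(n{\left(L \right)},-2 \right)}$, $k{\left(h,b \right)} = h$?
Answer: $\frac{6341}{5} \approx 1268.2$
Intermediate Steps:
$n{\left(j \right)} = 2 j^{2}$ ($n{\left(j \right)} = \left(j^{2} + j^{2}\right) + 0 = 2 j^{2} + 0 = 2 j^{2}$)
$u{\left(F,Q \right)} = \frac{F}{5}$
$B{\left(L,x \right)} = 1 + \frac{2 L^{2}}{5}$
$-143 + \left(-3\right) 6 \left(-71 - B{\left(4,-2 \right)}\right) = -143 + \left(-3\right) 6 \left(-71 - \left(1 + \frac{2 \cdot 4^{2}}{5}\right)\right) = -143 - 18 \left(-71 - \left(1 + \frac{2}{5} \cdot 16\right)\right) = -143 - 18 \left(-71 - \left(1 + \frac{32}{5}\right)\right) = -143 - 18 \left(-71 - \frac{37}{5}\right) = -143 - - \frac{7056}{5} = -143 + \frac{7056}{5} = \frac{6341}{5}$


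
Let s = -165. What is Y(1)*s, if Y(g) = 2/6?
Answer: -55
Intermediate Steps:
Y(g) = ⅓ (Y(g) = 2*(⅙) = ⅓)
Y(1)*s = (⅓)*(-165) = -55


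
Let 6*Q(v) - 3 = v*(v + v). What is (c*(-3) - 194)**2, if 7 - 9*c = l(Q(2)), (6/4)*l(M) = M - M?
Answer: 346921/9 ≈ 38547.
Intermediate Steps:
Q(v) = 1/2 + v**2/3 (Q(v) = 1/2 + (v*(v + v))/6 = 1/2 + (v*(2*v))/6 = 1/2 + (2*v**2)/6 = 1/2 + v**2/3)
l(M) = 0 (l(M) = 2*(M - M)/3 = (2/3)*0 = 0)
c = 7/9 (c = 7/9 - 1/9*0 = 7/9 + 0 = 7/9 ≈ 0.77778)
(c*(-3) - 194)**2 = ((7/9)*(-3) - 194)**2 = (-7/3 - 194)**2 = (-589/3)**2 = 346921/9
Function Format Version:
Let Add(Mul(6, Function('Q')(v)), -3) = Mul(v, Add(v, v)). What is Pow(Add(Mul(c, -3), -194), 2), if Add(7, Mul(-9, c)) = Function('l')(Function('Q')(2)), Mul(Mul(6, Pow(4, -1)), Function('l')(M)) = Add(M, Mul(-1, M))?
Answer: Rational(346921, 9) ≈ 38547.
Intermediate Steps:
Function('Q')(v) = Add(Rational(1, 2), Mul(Rational(1, 3), Pow(v, 2))) (Function('Q')(v) = Add(Rational(1, 2), Mul(Rational(1, 6), Mul(v, Add(v, v)))) = Add(Rational(1, 2), Mul(Rational(1, 6), Mul(v, Mul(2, v)))) = Add(Rational(1, 2), Mul(Rational(1, 6), Mul(2, Pow(v, 2)))) = Add(Rational(1, 2), Mul(Rational(1, 3), Pow(v, 2))))
Function('l')(M) = 0 (Function('l')(M) = Mul(Rational(2, 3), Add(M, Mul(-1, M))) = Mul(Rational(2, 3), 0) = 0)
c = Rational(7, 9) (c = Add(Rational(7, 9), Mul(Rational(-1, 9), 0)) = Add(Rational(7, 9), 0) = Rational(7, 9) ≈ 0.77778)
Pow(Add(Mul(c, -3), -194), 2) = Pow(Add(Mul(Rational(7, 9), -3), -194), 2) = Pow(Add(Rational(-7, 3), -194), 2) = Pow(Rational(-589, 3), 2) = Rational(346921, 9)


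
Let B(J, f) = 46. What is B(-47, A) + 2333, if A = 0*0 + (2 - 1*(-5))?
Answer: 2379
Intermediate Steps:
A = 7 (A = 0 + (2 + 5) = 0 + 7 = 7)
B(-47, A) + 2333 = 46 + 2333 = 2379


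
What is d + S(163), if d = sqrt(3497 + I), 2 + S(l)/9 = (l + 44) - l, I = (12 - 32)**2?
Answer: 378 + 3*sqrt(433) ≈ 440.43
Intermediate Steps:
I = 400 (I = (-20)**2 = 400)
S(l) = 378 (S(l) = -18 + 9*((l + 44) - l) = -18 + 9*((44 + l) - l) = -18 + 9*44 = -18 + 396 = 378)
d = 3*sqrt(433) (d = sqrt(3497 + 400) = sqrt(3897) = 3*sqrt(433) ≈ 62.426)
d + S(163) = 3*sqrt(433) + 378 = 378 + 3*sqrt(433)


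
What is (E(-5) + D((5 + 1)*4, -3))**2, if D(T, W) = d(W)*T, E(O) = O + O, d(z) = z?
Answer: 6724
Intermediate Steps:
E(O) = 2*O
D(T, W) = T*W (D(T, W) = W*T = T*W)
(E(-5) + D((5 + 1)*4, -3))**2 = (2*(-5) + ((5 + 1)*4)*(-3))**2 = (-10 + (6*4)*(-3))**2 = (-10 + 24*(-3))**2 = (-10 - 72)**2 = (-82)**2 = 6724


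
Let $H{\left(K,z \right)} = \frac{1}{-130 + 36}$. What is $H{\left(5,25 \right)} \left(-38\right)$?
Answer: $\frac{19}{47} \approx 0.40426$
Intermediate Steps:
$H{\left(K,z \right)} = - \frac{1}{94}$ ($H{\left(K,z \right)} = \frac{1}{-94} = - \frac{1}{94}$)
$H{\left(5,25 \right)} \left(-38\right) = \left(- \frac{1}{94}\right) \left(-38\right) = \frac{19}{47}$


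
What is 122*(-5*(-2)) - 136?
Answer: 1084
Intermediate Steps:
122*(-5*(-2)) - 136 = 122*10 - 136 = 1220 - 136 = 1084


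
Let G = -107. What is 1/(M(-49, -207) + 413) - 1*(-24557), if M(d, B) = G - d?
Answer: 8717736/355 ≈ 24557.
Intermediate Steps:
M(d, B) = -107 - d
1/(M(-49, -207) + 413) - 1*(-24557) = 1/((-107 - 1*(-49)) + 413) - 1*(-24557) = 1/((-107 + 49) + 413) + 24557 = 1/(-58 + 413) + 24557 = 1/355 + 24557 = 8717736/355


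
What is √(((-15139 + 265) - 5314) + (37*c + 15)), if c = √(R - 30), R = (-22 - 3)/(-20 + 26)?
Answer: √(-726228 + 222*I*√1230)/6 ≈ 0.76134 + 142.03*I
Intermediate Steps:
R = -25/6 ≈ -4.1667
c = I*√1230/6 (c = √(-25/6 - 30) = √(-205/6) = I*√1230/6 ≈ 5.8452*I)
√(((-15139 + 265) - 5314) + (37*c + 15)) = √(((-15139 + 265) - 5314) + (37*(I*√1230/6) + 15)) = √((-14874 - 5314) + (37*I*√1230/6 + 15)) = √(-20188 + (15 + 37*I*√1230/6)) = √(-20173 + 37*I*√1230/6)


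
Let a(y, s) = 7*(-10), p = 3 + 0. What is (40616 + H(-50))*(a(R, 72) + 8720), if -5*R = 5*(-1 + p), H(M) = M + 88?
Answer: 351657100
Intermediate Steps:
p = 3
H(M) = 88 + M
R = -2 (R = -(-1 + 3) = -2 ≈ -2.0000)
a(y, s) = -70
(40616 + H(-50))*(a(R, 72) + 8720) = (40616 + (88 - 50))*(-70 + 8720) = (40616 + 38)*8650 = 40654*8650 = 351657100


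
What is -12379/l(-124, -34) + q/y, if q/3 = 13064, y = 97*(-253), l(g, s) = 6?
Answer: -13218617/6402 ≈ -2064.8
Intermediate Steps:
y = -24541
q = 39192 (q = 3*13064 = 39192)
-12379/l(-124, -34) + q/y = -12379/6 + 39192/(-24541) = -12379*⅙ + 39192*(-1/24541) = -12379/6 - 1704/1067 = -13218617/6402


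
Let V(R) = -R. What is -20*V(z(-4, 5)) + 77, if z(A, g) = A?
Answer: -3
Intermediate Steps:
-20*V(z(-4, 5)) + 77 = -(-20)*(-4) + 77 = -20*4 + 77 = -80 + 77 = -3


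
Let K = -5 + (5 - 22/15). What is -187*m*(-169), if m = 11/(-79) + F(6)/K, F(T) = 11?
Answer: -38144821/158 ≈ -2.4142e+5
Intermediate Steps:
K = -22/15 (K = -5 + (5 - 22/15) = -5 + 53/15 = -22/15 ≈ -1.4667)
m = -1207/158 (m = 11/(-79) + 11/(-22/15) = 11*(-1/79) + 11*(-15/22) = -11/79 - 15/2 = -1207/158 ≈ -7.6392)
-187*m*(-169) = -187*(-1207/158)*(-169) = (225709/158)*(-169) = -38144821/158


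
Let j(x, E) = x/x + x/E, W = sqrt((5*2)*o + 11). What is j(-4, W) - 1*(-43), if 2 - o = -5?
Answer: 392/9 ≈ 43.556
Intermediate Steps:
o = 7 (o = 2 - 1*(-5) = 2 + 5 = 7)
W = 9 (W = sqrt((5*2)*7 + 11) = sqrt(10*7 + 11) = sqrt(70 + 11) = sqrt(81) = 9)
j(x, E) = 1 + x/E
j(-4, W) - 1*(-43) = (9 - 4)/9 - 1*(-43) = (1/9)*5 + 43 = 5/9 + 43 = 392/9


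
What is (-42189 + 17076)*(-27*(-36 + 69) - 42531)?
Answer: 1090456686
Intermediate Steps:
(-42189 + 17076)*(-27*(-36 + 69) - 42531) = -25113*(-27*33 - 42531) = -25113*(-891 - 42531) = -25113*(-43422) = 1090456686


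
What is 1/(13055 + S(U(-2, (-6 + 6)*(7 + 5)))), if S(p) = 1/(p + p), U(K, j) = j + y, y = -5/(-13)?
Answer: 10/130563 ≈ 7.6591e-5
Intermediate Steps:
y = 5/13 (y = -5*(-1/13) = 5/13 ≈ 0.38462)
U(K, j) = 5/13 + j (U(K, j) = j + 5/13 = 5/13 + j)
S(p) = 1/(2*p)
1/(13055 + S(U(-2, (-6 + 6)*(7 + 5)))) = 1/(13055 + 1/(2*(5/13 + (-6 + 6)*(7 + 5)))) = 1/(13055 + 1/(2*(5/13 + 0*12))) = 1/(13055 + 1/(2*(5/13 + 0))) = 1/(13055 + 1/(2*(5/13))) = 1/(13055 + (1/2)*(13/5)) = 1/(13055 + 13/10) = 1/(130563/10) = 10/130563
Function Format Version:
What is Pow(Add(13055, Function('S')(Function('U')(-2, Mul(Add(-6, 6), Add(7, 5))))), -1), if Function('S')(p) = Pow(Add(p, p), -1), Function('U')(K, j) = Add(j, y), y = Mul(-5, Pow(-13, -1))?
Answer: Rational(10, 130563) ≈ 7.6591e-5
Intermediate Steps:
y = Rational(5, 13) (y = Mul(-5, Rational(-1, 13)) = Rational(5, 13) ≈ 0.38462)
Function('U')(K, j) = Add(Rational(5, 13), j) (Function('U')(K, j) = Add(j, Rational(5, 13)) = Add(Rational(5, 13), j))
Function('S')(p) = Mul(Rational(1, 2), Pow(p, -1)) (Function('S')(p) = Pow(Mul(2, p), -1) = Mul(Rational(1, 2), Pow(p, -1)))
Pow(Add(13055, Function('S')(Function('U')(-2, Mul(Add(-6, 6), Add(7, 5))))), -1) = Pow(Add(13055, Mul(Rational(1, 2), Pow(Add(Rational(5, 13), Mul(Add(-6, 6), Add(7, 5))), -1))), -1) = Pow(Add(13055, Mul(Rational(1, 2), Pow(Add(Rational(5, 13), Mul(0, 12)), -1))), -1) = Pow(Add(13055, Mul(Rational(1, 2), Pow(Add(Rational(5, 13), 0), -1))), -1) = Pow(Add(13055, Mul(Rational(1, 2), Pow(Rational(5, 13), -1))), -1) = Pow(Add(13055, Mul(Rational(1, 2), Rational(13, 5))), -1) = Pow(Add(13055, Rational(13, 10)), -1) = Pow(Rational(130563, 10), -1) = Rational(10, 130563)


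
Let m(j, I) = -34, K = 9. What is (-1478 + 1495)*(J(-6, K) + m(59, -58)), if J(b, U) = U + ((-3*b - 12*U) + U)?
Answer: -1802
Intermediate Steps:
J(b, U) = -10*U - 3*b (J(b, U) = U + ((-12*U - 3*b) + U) = U + (-11*U - 3*b) = -10*U - 3*b)
(-1478 + 1495)*(J(-6, K) + m(59, -58)) = (-1478 + 1495)*((-10*9 - 3*(-6)) - 34) = 17*((-90 + 18) - 34) = 17*(-72 - 34) = 17*(-106) = -1802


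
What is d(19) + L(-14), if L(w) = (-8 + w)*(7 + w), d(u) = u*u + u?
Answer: 534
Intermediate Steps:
d(u) = u + u² (d(u) = u² + u = u + u²)
d(19) + L(-14) = 19*(1 + 19) + (-56 + (-14)² - 1*(-14)) = 19*20 + (-56 + 196 + 14) = 380 + 154 = 534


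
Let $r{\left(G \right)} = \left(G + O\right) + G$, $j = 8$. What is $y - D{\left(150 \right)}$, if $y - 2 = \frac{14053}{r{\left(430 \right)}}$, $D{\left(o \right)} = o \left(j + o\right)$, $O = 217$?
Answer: $- \frac{25508693}{1077} \approx -23685.0$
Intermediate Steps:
$r{\left(G \right)} = 217 + 2 G$ ($r{\left(G \right)} = \left(G + 217\right) + G = \left(217 + G\right) + G = 217 + 2 G$)
$D{\left(o \right)} = o \left(8 + o\right)$
$y = \frac{16207}{1077}$ ($y = 2 + \frac{14053}{217 + 2 \cdot 430} = 2 + \frac{14053}{217 + 860} = 2 + \frac{14053}{1077} = \frac{16207}{1077} \approx 15.048$)
$y - D{\left(150 \right)} = \frac{16207}{1077} - 150 \left(8 + 150\right) = \frac{16207}{1077} - 150 \cdot 158 = \frac{16207}{1077} - 23700 = - \frac{25508693}{1077}$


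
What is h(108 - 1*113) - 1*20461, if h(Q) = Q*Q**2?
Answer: -20586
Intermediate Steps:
h(Q) = Q**3
h(108 - 1*113) - 1*20461 = (108 - 1*113)**3 - 1*20461 = (108 - 113)**3 - 20461 = (-5)**3 - 20461 = -125 - 20461 = -20586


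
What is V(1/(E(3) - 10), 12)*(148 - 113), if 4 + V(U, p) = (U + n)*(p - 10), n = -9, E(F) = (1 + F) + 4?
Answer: -805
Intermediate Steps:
E(F) = 5 + F
V(U, p) = -4 + (-10 + p)*(-9 + U) (V(U, p) = -4 + (U - 9)*(p - 10) = -4 + (-9 + U)*(-10 + p) = -4 + (-10 + p)*(-9 + U))
V(1/(E(3) - 10), 12)*(148 - 113) = (86 - 10/((5 + 3) - 10) - 9*12 + 12/((5 + 3) - 10))*(148 - 113) = (86 - 10/(8 - 10) - 108 + 12/(8 - 10))*35 = (86 - 10/(-2) - 108 + 12/(-2))*35 = (86 - 10*(-½) - 108 - ½*12)*35 = (86 + 5 - 108 - 6)*35 = -23*35 = -805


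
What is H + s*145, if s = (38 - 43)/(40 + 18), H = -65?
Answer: -155/2 ≈ -77.500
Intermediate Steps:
s = -5/58 ≈ -0.086207
H + s*145 = -65 - 5/58*145 = -65 - 25/2 = -155/2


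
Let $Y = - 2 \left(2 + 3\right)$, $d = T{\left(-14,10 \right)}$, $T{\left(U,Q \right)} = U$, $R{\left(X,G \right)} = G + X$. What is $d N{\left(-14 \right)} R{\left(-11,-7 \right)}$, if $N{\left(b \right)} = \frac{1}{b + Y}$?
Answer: $- \frac{21}{2} \approx -10.5$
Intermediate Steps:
$d = -14$
$Y = -10$ ($Y = \left(-2\right) 5 = -10$)
$N{\left(b \right)} = \frac{1}{-10 + b}$ ($N{\left(b \right)} = \frac{1}{b - 10} = \frac{1}{-10 + b}$)
$d N{\left(-14 \right)} R{\left(-11,-7 \right)} = - \frac{14}{-10 - 14} \left(-7 - 11\right) = - \frac{14}{-24} \left(-18\right) = \left(-14\right) \left(- \frac{1}{24}\right) \left(-18\right) = \frac{7}{12} \left(-18\right) = - \frac{21}{2}$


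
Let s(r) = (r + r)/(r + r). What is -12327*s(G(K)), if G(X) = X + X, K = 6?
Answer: -12327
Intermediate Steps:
G(X) = 2*X
s(r) = 1 (s(r) = (2*r)/((2*r)) = (2*r)*(1/(2*r)) = 1)
-12327*s(G(K)) = -12327*1 = -12327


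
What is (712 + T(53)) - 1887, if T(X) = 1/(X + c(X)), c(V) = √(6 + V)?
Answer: -3231197/2750 - √59/2750 ≈ -1175.0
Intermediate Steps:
T(X) = 1/(X + √(6 + X))
(712 + T(53)) - 1887 = (712 + 1/(53 + √(6 + 53))) - 1887 = (712 + 1/(53 + √59)) - 1887 = -1175 + 1/(53 + √59)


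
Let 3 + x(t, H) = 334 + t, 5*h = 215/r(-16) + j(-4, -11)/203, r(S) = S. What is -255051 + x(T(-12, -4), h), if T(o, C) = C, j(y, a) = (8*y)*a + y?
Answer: -254724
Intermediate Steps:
j(y, a) = y + 8*a*y (j(y, a) = 8*a*y + y = y + 8*a*y)
h = -1313/560 (h = (215/(-16) - 4*(1 + 8*(-11))/203)/5 = (215*(-1/16) - 4*(1 - 88)*(1/203))/5 = (-215/16 - 4*(-87)*(1/203))/5 = (-215/16 + 348*(1/203))/5 = (-215/16 + 12/7)/5 = (1/5)*(-1313/112) = -1313/560 ≈ -2.3446)
x(t, H) = 331 + t (x(t, H) = -3 + (334 + t) = 331 + t)
-255051 + x(T(-12, -4), h) = -255051 + (331 - 4) = -255051 + 327 = -254724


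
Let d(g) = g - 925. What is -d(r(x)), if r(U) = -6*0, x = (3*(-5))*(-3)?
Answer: 925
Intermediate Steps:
x = 45 (x = -15*(-3) = 45)
r(U) = 0
d(g) = -925 + g
-d(r(x)) = -(-925 + 0) = -1*(-925) = 925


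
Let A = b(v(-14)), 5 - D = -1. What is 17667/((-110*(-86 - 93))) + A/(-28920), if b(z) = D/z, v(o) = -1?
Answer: 8517463/9490580 ≈ 0.89746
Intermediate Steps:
D = 6 (D = 5 - 1*(-1) = 5 + 1 = 6)
b(z) = 6/z
A = -6 (A = 6/(-1) = 6*(-1) = -6)
17667/((-110*(-86 - 93))) + A/(-28920) = 17667/((-110*(-86 - 93))) - 6/(-28920) = 17667/((-110*(-179))) - 6*(-1/28920) = 17667/19690 + 1/4820 = 8517463/9490580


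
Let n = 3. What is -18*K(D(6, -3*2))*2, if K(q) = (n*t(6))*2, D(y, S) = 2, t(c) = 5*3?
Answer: -3240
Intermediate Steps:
t(c) = 15
K(q) = 90 (K(q) = (3*15)*2 = 45*2 = 90)
-18*K(D(6, -3*2))*2 = -18*90*2 = -1620*2 = -3240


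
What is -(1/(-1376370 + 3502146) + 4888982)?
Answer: -10392880600033/2125776 ≈ -4.8890e+6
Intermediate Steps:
-(1/(-1376370 + 3502146) + 4888982) = -(1/2125776 + 4888982) = -1*10392880600033/2125776 = -10392880600033/2125776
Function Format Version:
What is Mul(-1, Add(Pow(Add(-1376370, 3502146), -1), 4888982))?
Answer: Rational(-10392880600033, 2125776) ≈ -4.8890e+6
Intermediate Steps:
Mul(-1, Add(Pow(Add(-1376370, 3502146), -1), 4888982)) = Mul(-1, Add(Pow(2125776, -1), 4888982)) = Mul(-1, Add(Rational(1, 2125776), 4888982)) = Mul(-1, Rational(10392880600033, 2125776)) = Rational(-10392880600033, 2125776)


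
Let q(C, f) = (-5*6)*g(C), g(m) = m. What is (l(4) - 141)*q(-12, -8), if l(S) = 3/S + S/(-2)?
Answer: -51210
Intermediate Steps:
q(C, f) = -30*C (q(C, f) = (-5*6)*C = -30*C)
l(S) = 3/S - S/2 (l(S) = 3/S + S*(-½) = 3/S - S/2)
(l(4) - 141)*q(-12, -8) = ((3/4 - ½*4) - 141)*(-30*(-12)) = ((3*(¼) - 2) - 141)*360 = ((¾ - 2) - 141)*360 = (-5/4 - 141)*360 = -569/4*360 = -51210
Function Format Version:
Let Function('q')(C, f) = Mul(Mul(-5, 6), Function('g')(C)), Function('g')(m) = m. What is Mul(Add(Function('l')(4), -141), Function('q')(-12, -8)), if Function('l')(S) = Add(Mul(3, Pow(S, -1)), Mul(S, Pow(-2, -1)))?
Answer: -51210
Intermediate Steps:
Function('q')(C, f) = Mul(-30, C) (Function('q')(C, f) = Mul(Mul(-5, 6), C) = Mul(-30, C))
Function('l')(S) = Add(Mul(3, Pow(S, -1)), Mul(Rational(-1, 2), S)) (Function('l')(S) = Add(Mul(3, Pow(S, -1)), Mul(S, Rational(-1, 2))) = Add(Mul(3, Pow(S, -1)), Mul(Rational(-1, 2), S)))
Mul(Add(Function('l')(4), -141), Function('q')(-12, -8)) = Mul(Add(Add(Mul(3, Pow(4, -1)), Mul(Rational(-1, 2), 4)), -141), Mul(-30, -12)) = Mul(Add(Add(Mul(3, Rational(1, 4)), -2), -141), 360) = Mul(Add(Add(Rational(3, 4), -2), -141), 360) = Mul(Add(Rational(-5, 4), -141), 360) = Mul(Rational(-569, 4), 360) = -51210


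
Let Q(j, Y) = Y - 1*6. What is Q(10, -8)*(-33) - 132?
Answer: 330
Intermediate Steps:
Q(j, Y) = -6 + Y (Q(j, Y) = Y - 6 = -6 + Y)
Q(10, -8)*(-33) - 132 = (-6 - 8)*(-33) - 132 = -14*(-33) - 132 = 462 - 132 = 330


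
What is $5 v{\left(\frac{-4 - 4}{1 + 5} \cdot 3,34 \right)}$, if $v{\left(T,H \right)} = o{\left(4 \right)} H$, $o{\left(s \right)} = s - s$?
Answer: $0$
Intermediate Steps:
$o{\left(s \right)} = 0$
$v{\left(T,H \right)} = 0$ ($v{\left(T,H \right)} = 0 H = 0$)
$5 v{\left(\frac{-4 - 4}{1 + 5} \cdot 3,34 \right)} = 5 \cdot 0 = 0$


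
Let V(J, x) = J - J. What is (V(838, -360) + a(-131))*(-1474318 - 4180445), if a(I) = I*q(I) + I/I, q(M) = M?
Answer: -97047042606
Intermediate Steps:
V(J, x) = 0
a(I) = 1 + I² (a(I) = I*I + I/I = I² + 1 = 1 + I²)
(V(838, -360) + a(-131))*(-1474318 - 4180445) = (0 + (1 + (-131)²))*(-1474318 - 4180445) = (0 + (1 + 17161))*(-5654763) = (0 + 17162)*(-5654763) = 17162*(-5654763) = -97047042606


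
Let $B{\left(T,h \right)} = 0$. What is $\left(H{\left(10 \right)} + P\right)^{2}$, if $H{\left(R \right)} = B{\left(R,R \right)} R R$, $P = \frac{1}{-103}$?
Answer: $\frac{1}{10609} \approx 9.426 \cdot 10^{-5}$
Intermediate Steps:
$P = - \frac{1}{103} \approx -0.0097087$
$H{\left(R \right)} = 0$ ($H{\left(R \right)} = 0 R R = 0 R = 0$)
$\left(H{\left(10 \right)} + P\right)^{2} = \left(0 - \frac{1}{103}\right)^{2} = \left(- \frac{1}{103}\right)^{2} = \frac{1}{10609}$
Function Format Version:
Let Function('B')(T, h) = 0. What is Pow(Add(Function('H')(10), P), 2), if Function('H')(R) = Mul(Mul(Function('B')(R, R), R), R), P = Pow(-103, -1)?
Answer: Rational(1, 10609) ≈ 9.4260e-5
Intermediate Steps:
P = Rational(-1, 103) ≈ -0.0097087
Function('H')(R) = 0 (Function('H')(R) = Mul(Mul(0, R), R) = Mul(0, R) = 0)
Pow(Add(Function('H')(10), P), 2) = Pow(Add(0, Rational(-1, 103)), 2) = Pow(Rational(-1, 103), 2) = Rational(1, 10609)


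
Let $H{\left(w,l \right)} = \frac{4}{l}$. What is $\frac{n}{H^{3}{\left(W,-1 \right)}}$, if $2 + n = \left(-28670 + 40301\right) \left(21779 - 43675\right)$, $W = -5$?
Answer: $\frac{127336189}{32} \approx 3.9793 \cdot 10^{6}$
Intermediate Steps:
$n = -254672378$ ($n = -2 + \left(-28670 + 40301\right) \left(21779 - 43675\right) = -2 + 11631 \left(-21896\right) = -2 - 254672376 = -254672378$)
$\frac{n}{H^{3}{\left(W,-1 \right)}} = - \frac{254672378}{\left(\frac{4}{-1}\right)^{3}} = - \frac{254672378}{\left(4 \left(-1\right)\right)^{3}} = - \frac{254672378}{\left(-4\right)^{3}} = - \frac{254672378}{-64} = \left(-254672378\right) \left(- \frac{1}{64}\right) = \frac{127336189}{32}$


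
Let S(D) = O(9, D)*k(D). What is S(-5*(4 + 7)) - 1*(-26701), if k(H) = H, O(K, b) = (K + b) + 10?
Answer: 28681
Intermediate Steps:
O(K, b) = 10 + K + b
S(D) = D*(19 + D) (S(D) = (10 + 9 + D)*D = (19 + D)*D = D*(19 + D))
S(-5*(4 + 7)) - 1*(-26701) = (-5*(4 + 7))*(19 - 5*(4 + 7)) - 1*(-26701) = (-5*11)*(19 - 5*11) + 26701 = -55*(19 - 55) + 26701 = -55*(-36) + 26701 = 1980 + 26701 = 28681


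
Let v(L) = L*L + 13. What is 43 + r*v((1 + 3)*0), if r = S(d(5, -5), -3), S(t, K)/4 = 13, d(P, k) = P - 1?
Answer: 719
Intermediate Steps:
d(P, k) = -1 + P
S(t, K) = 52 (S(t, K) = 4*13 = 52)
r = 52
v(L) = 13 + L² (v(L) = L² + 13 = 13 + L²)
43 + r*v((1 + 3)*0) = 43 + 52*(13 + ((1 + 3)*0)²) = 43 + 52*(13 + (4*0)²) = 43 + 52*(13 + 0²) = 43 + 52*(13 + 0) = 43 + 52*13 = 43 + 676 = 719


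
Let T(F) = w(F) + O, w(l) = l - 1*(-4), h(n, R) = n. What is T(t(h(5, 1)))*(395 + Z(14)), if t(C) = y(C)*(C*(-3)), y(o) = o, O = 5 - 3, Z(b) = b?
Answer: -28221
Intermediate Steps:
O = 2
w(l) = 4 + l (w(l) = l + 4 = 4 + l)
t(C) = -3*C² (t(C) = C*(C*(-3)) = C*(-3*C) = -3*C²)
T(F) = 6 + F (T(F) = (4 + F) + 2 = 6 + F)
T(t(h(5, 1)))*(395 + Z(14)) = (6 - 3*5²)*(395 + 14) = (6 - 3*25)*409 = (6 - 75)*409 = -69*409 = -28221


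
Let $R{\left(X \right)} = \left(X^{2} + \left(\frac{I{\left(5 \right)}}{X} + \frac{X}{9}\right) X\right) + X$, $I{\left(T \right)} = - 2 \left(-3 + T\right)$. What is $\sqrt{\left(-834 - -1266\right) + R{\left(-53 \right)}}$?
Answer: $\frac{\sqrt{31465}}{3} \approx 59.128$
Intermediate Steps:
$I{\left(T \right)} = 6 - 2 T$
$R{\left(X \right)} = X + X^{2} + X \left(- \frac{4}{X} + \frac{X}{9}\right)$ ($R{\left(X \right)} = \left(X^{2} + \left(\frac{6 - 10}{X} + \frac{X}{9}\right) X\right) + X = \left(X^{2} + \left(\frac{6 - 10}{X} + X \frac{1}{9}\right) X\right) + X = \left(X^{2} + \left(- \frac{4}{X} + \frac{X}{9}\right) X\right) + X = \left(X^{2} + X \left(- \frac{4}{X} + \frac{X}{9}\right)\right) + X = X + X^{2} + X \left(- \frac{4}{X} + \frac{X}{9}\right)$)
$\sqrt{\left(-834 - -1266\right) + R{\left(-53 \right)}} = \sqrt{\left(-834 - -1266\right) - \left(57 - \frac{28090}{9}\right)} = \sqrt{\left(-834 + 1266\right) - - \frac{27577}{9}} = \sqrt{432 - - \frac{27577}{9}} = \sqrt{432 + \frac{27577}{9}} = \sqrt{\frac{31465}{9}} = \frac{\sqrt{31465}}{3}$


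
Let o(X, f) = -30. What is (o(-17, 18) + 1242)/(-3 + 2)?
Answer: -1212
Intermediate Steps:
(o(-17, 18) + 1242)/(-3 + 2) = (-30 + 1242)/(-3 + 2) = 1212/(-1) = 1212*(-1) = -1212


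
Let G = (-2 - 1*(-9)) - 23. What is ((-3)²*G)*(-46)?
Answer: 6624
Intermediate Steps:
G = -16 (G = (-2 + 9) - 23 = 7 - 23 = -16)
((-3)²*G)*(-46) = ((-3)²*(-16))*(-46) = (9*(-16))*(-46) = -144*(-46) = 6624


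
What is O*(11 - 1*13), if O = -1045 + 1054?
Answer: -18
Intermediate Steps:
O = 9
O*(11 - 1*13) = 9*(11 - 1*13) = 9*(11 - 13) = 9*(-2) = -18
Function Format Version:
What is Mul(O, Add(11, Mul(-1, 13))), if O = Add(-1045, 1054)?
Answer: -18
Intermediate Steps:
O = 9
Mul(O, Add(11, Mul(-1, 13))) = Mul(9, Add(11, Mul(-1, 13))) = Mul(9, Add(11, -13)) = Mul(9, -2) = -18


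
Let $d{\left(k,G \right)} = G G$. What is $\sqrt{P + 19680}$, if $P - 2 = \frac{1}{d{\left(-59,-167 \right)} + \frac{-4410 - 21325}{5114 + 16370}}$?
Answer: $\frac{\sqrt{7065259089512760698286}}{599141541} \approx 140.29$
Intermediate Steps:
$d{\left(k,G \right)} = G^{2}$
$P = \frac{1198304566}{599141541}$ ($P = 2 + \frac{1}{\left(-167\right)^{2} + \frac{-4410 - 21325}{5114 + 16370}} = 2 + \frac{1}{27889 - \frac{25735}{21484}} = 2 + \frac{1}{\frac{599141541}{21484}} = 2 + \frac{21484}{599141541} = \frac{1198304566}{599141541} \approx 2.0$)
$\sqrt{P + 19680} = \sqrt{\frac{1198304566}{599141541} + 19680} = \sqrt{\frac{11792303831446}{599141541}} = \frac{\sqrt{7065259089512760698286}}{599141541}$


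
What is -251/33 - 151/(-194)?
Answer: -43711/6402 ≈ -6.8277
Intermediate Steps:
-251/33 - 151/(-194) = -251*1/33 - 151*(-1/194) = -251/33 + 151/194 = -43711/6402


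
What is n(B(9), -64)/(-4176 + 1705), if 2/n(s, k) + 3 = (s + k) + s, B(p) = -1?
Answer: 2/170499 ≈ 1.1730e-5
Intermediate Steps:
n(s, k) = 2/(-3 + k + 2*s) (n(s, k) = 2/(-3 + ((s + k) + s)) = 2/(-3 + ((k + s) + s)) = 2/(-3 + (k + 2*s)) = 2/(-3 + k + 2*s))
n(B(9), -64)/(-4176 + 1705) = (2/(-3 - 64 + 2*(-1)))/(-4176 + 1705) = (2/(-3 - 64 - 2))/(-2471) = (2/(-69))*(-1/2471) = (2*(-1/69))*(-1/2471) = -2/69*(-1/2471) = 2/170499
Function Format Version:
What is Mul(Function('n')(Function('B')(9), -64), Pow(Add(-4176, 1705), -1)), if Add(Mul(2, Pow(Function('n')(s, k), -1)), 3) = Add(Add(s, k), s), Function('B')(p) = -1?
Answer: Rational(2, 170499) ≈ 1.1730e-5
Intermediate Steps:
Function('n')(s, k) = Mul(2, Pow(Add(-3, k, Mul(2, s)), -1)) (Function('n')(s, k) = Mul(2, Pow(Add(-3, Add(Add(s, k), s)), -1)) = Mul(2, Pow(Add(-3, Add(Add(k, s), s)), -1)) = Mul(2, Pow(Add(-3, Add(k, Mul(2, s))), -1)) = Mul(2, Pow(Add(-3, k, Mul(2, s)), -1)))
Mul(Function('n')(Function('B')(9), -64), Pow(Add(-4176, 1705), -1)) = Mul(Mul(2, Pow(Add(-3, -64, Mul(2, -1)), -1)), Pow(Add(-4176, 1705), -1)) = Mul(Mul(2, Pow(Add(-3, -64, -2), -1)), Pow(-2471, -1)) = Mul(Mul(2, Pow(-69, -1)), Rational(-1, 2471)) = Mul(Mul(2, Rational(-1, 69)), Rational(-1, 2471)) = Mul(Rational(-2, 69), Rational(-1, 2471)) = Rational(2, 170499)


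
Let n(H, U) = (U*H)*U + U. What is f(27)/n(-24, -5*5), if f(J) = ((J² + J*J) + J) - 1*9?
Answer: -1476/15025 ≈ -0.098236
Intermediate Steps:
f(J) = -9 + J + 2*J² (f(J) = ((J² + J²) + J) - 9 = (2*J² + J) - 9 = (J + 2*J²) - 9 = -9 + J + 2*J²)
n(H, U) = U + H*U² (n(H, U) = (H*U)*U + U = H*U² + U = U + H*U²)
f(27)/n(-24, -5*5) = (-9 + 27 + 2*27²)/(((-5*5)*(1 - (-120)*5))) = (-9 + 27 + 2*729)/((-25*(1 - 24*(-25)))) = (-9 + 27 + 1458)/((-25*(1 + 600))) = 1476/((-25*601)) = 1476/(-15025) = 1476*(-1/15025) = -1476/15025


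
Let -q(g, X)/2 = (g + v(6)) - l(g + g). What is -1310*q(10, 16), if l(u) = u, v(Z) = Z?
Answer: -10480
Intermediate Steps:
q(g, X) = -12 + 2*g (q(g, X) = -2*((g + 6) - (g + g)) = -2*((6 + g) - 2*g) = -2*(6 - g) = -12 + 2*g)
-1310*q(10, 16) = -1310*(-12 + 2*10) = -1310*(-12 + 20) = -1310*8 = -10480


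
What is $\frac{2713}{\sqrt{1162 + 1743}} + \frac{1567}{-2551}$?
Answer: $- \frac{1567}{2551} + \frac{2713 \sqrt{2905}}{2905} \approx 49.721$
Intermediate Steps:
$\frac{2713}{\sqrt{1162 + 1743}} + \frac{1567}{-2551} = \frac{2713}{\sqrt{2905}} + 1567 \left(- \frac{1}{2551}\right) = 2713 \frac{\sqrt{2905}}{2905} - \frac{1567}{2551} = \frac{2713 \sqrt{2905}}{2905} - \frac{1567}{2551} = - \frac{1567}{2551} + \frac{2713 \sqrt{2905}}{2905}$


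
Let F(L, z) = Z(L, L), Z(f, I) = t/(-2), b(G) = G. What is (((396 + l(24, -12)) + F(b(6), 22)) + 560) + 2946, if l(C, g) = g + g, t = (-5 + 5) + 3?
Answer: 7753/2 ≈ 3876.5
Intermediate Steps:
t = 3 (t = 0 + 3 = 3)
Z(f, I) = -3/2 (Z(f, I) = 3/(-2) = 3*(-½) = -3/2)
l(C, g) = 2*g
F(L, z) = -3/2
(((396 + l(24, -12)) + F(b(6), 22)) + 560) + 2946 = (((396 + 2*(-12)) - 3/2) + 560) + 2946 = (((396 - 24) - 3/2) + 560) + 2946 = ((372 - 3/2) + 560) + 2946 = (741/2 + 560) + 2946 = 1861/2 + 2946 = 7753/2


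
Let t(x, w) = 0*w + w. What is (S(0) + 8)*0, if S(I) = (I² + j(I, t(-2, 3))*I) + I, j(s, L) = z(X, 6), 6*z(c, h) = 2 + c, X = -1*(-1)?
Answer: 0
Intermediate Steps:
X = 1
t(x, w) = w (t(x, w) = 0 + w = w)
z(c, h) = ⅓ + c/6 (z(c, h) = (2 + c)/6 = ⅓ + c/6)
j(s, L) = ½ (j(s, L) = ⅓ + (⅙)*1 = ⅓ + ⅙ = ½)
S(I) = I² + 3*I/2 (S(I) = (I² + I/2) + I = I² + 3*I/2)
(S(0) + 8)*0 = ((½)*0*(3 + 2*0) + 8)*0 = ((½)*0*(3 + 0) + 8)*0 = ((½)*0*3 + 8)*0 = (0 + 8)*0 = 8*0 = 0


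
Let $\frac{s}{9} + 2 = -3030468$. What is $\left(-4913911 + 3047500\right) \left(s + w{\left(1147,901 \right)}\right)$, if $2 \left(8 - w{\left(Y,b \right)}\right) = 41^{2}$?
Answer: $\frac{101812953351375}{2} \approx 5.0907 \cdot 10^{13}$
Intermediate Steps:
$s = -27274230$ ($s = -18 + 9 \left(-3030468\right) = -18 - 27274212 = -27274230$)
$w{\left(Y,b \right)} = - \frac{1665}{2}$ ($w{\left(Y,b \right)} = 8 - \frac{41^{2}}{2} = 8 - \frac{1681}{2} = - \frac{1665}{2}$)
$\left(-4913911 + 3047500\right) \left(s + w{\left(1147,901 \right)}\right) = \left(-4913911 + 3047500\right) \left(-27274230 - \frac{1665}{2}\right) = \left(-1866411\right) \left(- \frac{54550125}{2}\right) = \frac{101812953351375}{2}$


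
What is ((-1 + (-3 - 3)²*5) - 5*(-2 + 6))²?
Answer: 25281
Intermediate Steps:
((-1 + (-3 - 3)²*5) - 5*(-2 + 6))² = ((-1 + (-6)²*5) - 5*4)² = ((-1 + 36*5) - 20)² = ((-1 + 180) - 20)² = (179 - 20)² = 159² = 25281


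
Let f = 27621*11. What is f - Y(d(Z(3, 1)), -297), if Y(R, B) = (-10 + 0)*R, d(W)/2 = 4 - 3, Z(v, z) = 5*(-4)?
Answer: 303851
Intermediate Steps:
Z(v, z) = -20
d(W) = 2 (d(W) = 2*(4 - 3) = 2*1 = 2)
Y(R, B) = -10*R
f = 303831
f - Y(d(Z(3, 1)), -297) = 303831 - (-10)*2 = 303831 - 1*(-20) = 303831 + 20 = 303851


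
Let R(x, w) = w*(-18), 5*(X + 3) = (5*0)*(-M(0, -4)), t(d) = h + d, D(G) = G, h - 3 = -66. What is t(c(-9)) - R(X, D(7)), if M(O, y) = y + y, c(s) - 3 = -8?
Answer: 58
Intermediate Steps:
h = -63 (h = 3 - 66 = -63)
c(s) = -5 (c(s) = 3 - 8 = -5)
t(d) = -63 + d
M(O, y) = 2*y
X = -3 (X = -3 + ((5*0)*(-2*(-4)))/5 = -3 + (0*(-1*(-8)))/5 = -3 + (0*8)/5 = -3 + (⅕)*0 = -3 + 0 = -3)
R(x, w) = -18*w
t(c(-9)) - R(X, D(7)) = (-63 - 5) - (-18)*7 = -68 - 1*(-126) = -68 + 126 = 58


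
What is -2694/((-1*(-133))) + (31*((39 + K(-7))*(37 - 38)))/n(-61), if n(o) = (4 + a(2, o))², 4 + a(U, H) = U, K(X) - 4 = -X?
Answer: -108463/266 ≈ -407.76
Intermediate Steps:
K(X) = 4 - X
a(U, H) = -4 + U
n(o) = 4 (n(o) = (4 + (-4 + 2))² = (4 - 2)² = 2² = 4)
-2694/((-1*(-133))) + (31*((39 + K(-7))*(37 - 38)))/n(-61) = -2694/((-1*(-133))) + (31*((39 + (4 - 1*(-7)))*(37 - 38)))/4 = -2694/133 + (31*((39 + (4 + 7))*(-1)))*(¼) = -2694*1/133 + (31*((39 + 11)*(-1)))*(¼) = -2694/133 + (31*(50*(-1)))*(¼) = -2694/133 + (31*(-50))*(¼) = -2694/133 - 1550*¼ = -2694/133 - 775/2 = -108463/266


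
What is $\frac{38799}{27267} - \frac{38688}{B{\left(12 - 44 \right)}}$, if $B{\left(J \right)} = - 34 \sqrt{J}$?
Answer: $\frac{12933}{9089} - \frac{2418 i \sqrt{2}}{17} \approx 1.4229 - 201.15 i$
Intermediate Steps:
$\frac{38799}{27267} - \frac{38688}{B{\left(12 - 44 \right)}} = \frac{38799}{27267} - \frac{38688}{\left(-34\right) \sqrt{12 - 44}} = 38799 \cdot \frac{1}{27267} - \frac{38688}{\left(-34\right) \sqrt{-32}} = \frac{12933}{9089} - \frac{38688}{\left(-34\right) 4 i \sqrt{2}} = \frac{12933}{9089} - \frac{38688}{\left(-136\right) i \sqrt{2}} = \frac{12933}{9089} - 38688 \frac{i \sqrt{2}}{272} = \frac{12933}{9089} - \frac{2418 i \sqrt{2}}{17}$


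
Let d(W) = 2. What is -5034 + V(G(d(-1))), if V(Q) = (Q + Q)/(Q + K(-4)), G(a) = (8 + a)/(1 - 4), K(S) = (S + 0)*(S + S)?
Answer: -216472/43 ≈ -5034.2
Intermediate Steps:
K(S) = 2*S**2 (K(S) = S*(2*S) = 2*S**2)
G(a) = -8/3 - a/3 (G(a) = (8 + a)/(-3) = (8 + a)*(-1/3) = -8/3 - a/3)
V(Q) = 2*Q/(32 + Q) (V(Q) = (Q + Q)/(Q + 2*(-4)**2) = (2*Q)/(Q + 2*16) = (2*Q)/(Q + 32) = (2*Q)/(32 + Q) = 2*Q/(32 + Q))
-5034 + V(G(d(-1))) = -5034 + 2*(-8/3 - 1/3*2)/(32 + (-8/3 - 1/3*2)) = -5034 + 2*(-8/3 - 2/3)/(32 + (-8/3 - 2/3)) = -5034 + 2*(-10/3)/(32 - 10/3) = -5034 + 2*(-10/3)/(86/3) = -5034 + 2*(-10/3)*(3/86) = -5034 - 10/43 = -216472/43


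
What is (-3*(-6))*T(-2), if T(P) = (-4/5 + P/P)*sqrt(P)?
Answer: 18*I*sqrt(2)/5 ≈ 5.0912*I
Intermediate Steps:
T(P) = sqrt(P)/5 (T(P) = (-4*1/5 + 1)*sqrt(P) = (-4/5 + 1)*sqrt(P) = sqrt(P)/5)
(-3*(-6))*T(-2) = (-3*(-6))*(sqrt(-2)/5) = 18*((I*sqrt(2))/5) = 18*(I*sqrt(2)/5) = 18*I*sqrt(2)/5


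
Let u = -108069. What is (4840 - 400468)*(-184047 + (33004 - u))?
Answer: 17001717672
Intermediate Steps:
(4840 - 400468)*(-184047 + (33004 - u)) = (4840 - 400468)*(-184047 + (33004 - 1*(-108069))) = -395628*(-184047 + (33004 + 108069)) = -395628*(-184047 + 141073) = -395628*(-42974) = 17001717672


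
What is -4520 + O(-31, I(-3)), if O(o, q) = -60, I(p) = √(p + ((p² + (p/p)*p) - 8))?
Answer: -4580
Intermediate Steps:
I(p) = √(-8 + p² + 2*p) (I(p) = √(p + ((p² + 1*p) - 8)) = √(p + ((p² + p) - 8)) = √(p + ((p + p²) - 8)) = √(p + (-8 + p + p²)) = √(-8 + p² + 2*p))
-4520 + O(-31, I(-3)) = -4520 - 60 = -4580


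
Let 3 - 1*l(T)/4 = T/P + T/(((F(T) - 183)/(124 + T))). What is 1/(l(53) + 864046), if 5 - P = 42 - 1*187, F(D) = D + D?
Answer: 5775/4992741088 ≈ 1.1567e-6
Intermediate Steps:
F(D) = 2*D
P = 150 (P = 5 - (42 - 1*187) = 5 - (42 - 187) = 5 - 1*(-145) = 5 + 145 = 150)
l(T) = 12 - 2*T/75 - 4*T*(124 + T)/(-183 + 2*T) (l(T) = 12 - 4*(T/150 + T/(((2*T - 183)/(124 + T)))) = 12 - 4*(T*(1/150) + T/(((-183 + 2*T)/(124 + T)))) = 12 - 4*(T/150 + T/(((-183 + 2*T)/(124 + T)))) = 12 - 4*(T/150 + T*((124 + T)/(-183 + 2*T))) = 12 - 4*(T/150 + T*(124 + T)/(-183 + 2*T)) = 12 + (-2*T/75 - 4*T*(124 + T)/(-183 + 2*T)) = 12 - 2*T/75 - 4*T*(124 + T)/(-183 + 2*T))
1/(l(53) + 864046) = 1/(2*(-82350 - 17517*53 - 152*53²)/(75*(-183 + 2*53)) + 864046) = 1/(2*(-82350 - 928401 - 152*2809)/(75*(-183 + 106)) + 864046) = 1/((2/75)*(-82350 - 928401 - 426968)/(-77) + 864046) = 1/((2/75)*(-1/77)*(-1437719) + 864046) = 1/(2875438/5775 + 864046) = 1/(4992741088/5775) = 5775/4992741088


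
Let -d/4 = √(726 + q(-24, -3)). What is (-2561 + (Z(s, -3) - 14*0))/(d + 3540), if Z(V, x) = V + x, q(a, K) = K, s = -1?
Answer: -756675/1043336 - 855*√723/1043336 ≈ -0.74728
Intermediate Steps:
d = -4*√723 (d = -4*√(726 - 3) = -4*√723 ≈ -107.55)
(-2561 + (Z(s, -3) - 14*0))/(d + 3540) = (-2561 + ((-1 - 3) - 14*0))/(-4*√723 + 3540) = (-2561 + (-4 + 0))/(3540 - 4*√723) = (-2561 - 4)/(3540 - 4*√723) = -2565/(3540 - 4*√723)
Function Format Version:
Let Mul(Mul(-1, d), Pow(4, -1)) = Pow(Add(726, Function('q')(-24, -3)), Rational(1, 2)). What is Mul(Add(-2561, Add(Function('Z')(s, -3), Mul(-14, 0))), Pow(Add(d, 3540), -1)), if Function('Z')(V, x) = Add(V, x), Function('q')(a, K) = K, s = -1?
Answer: Add(Rational(-756675, 1043336), Mul(Rational(-855, 1043336), Pow(723, Rational(1, 2)))) ≈ -0.74728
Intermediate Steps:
d = Mul(-4, Pow(723, Rational(1, 2))) (d = Mul(-4, Pow(Add(726, -3), Rational(1, 2))) = Mul(-4, Pow(723, Rational(1, 2))) ≈ -107.55)
Mul(Add(-2561, Add(Function('Z')(s, -3), Mul(-14, 0))), Pow(Add(d, 3540), -1)) = Mul(Add(-2561, Add(Add(-1, -3), Mul(-14, 0))), Pow(Add(Mul(-4, Pow(723, Rational(1, 2))), 3540), -1)) = Mul(Add(-2561, Add(-4, 0)), Pow(Add(3540, Mul(-4, Pow(723, Rational(1, 2)))), -1)) = Mul(Add(-2561, -4), Pow(Add(3540, Mul(-4, Pow(723, Rational(1, 2)))), -1)) = Mul(-2565, Pow(Add(3540, Mul(-4, Pow(723, Rational(1, 2)))), -1))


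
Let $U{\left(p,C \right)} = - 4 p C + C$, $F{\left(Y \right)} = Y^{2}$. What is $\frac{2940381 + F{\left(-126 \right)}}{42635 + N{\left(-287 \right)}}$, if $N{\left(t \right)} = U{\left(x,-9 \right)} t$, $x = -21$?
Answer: $\frac{2956257}{262190} \approx 11.275$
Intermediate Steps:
$U{\left(p,C \right)} = C - 4 C p$ ($U{\left(p,C \right)} = - 4 C p + C = C - 4 C p$)
$N{\left(t \right)} = - 765 t$ ($N{\left(t \right)} = - 9 \left(1 - -84\right) t = - 9 \left(1 + 84\right) t = \left(-9\right) 85 t = - 765 t$)
$\frac{2940381 + F{\left(-126 \right)}}{42635 + N{\left(-287 \right)}} = \frac{2940381 + \left(-126\right)^{2}}{42635 - -219555} = \frac{2940381 + 15876}{42635 + 219555} = \frac{2956257}{262190}$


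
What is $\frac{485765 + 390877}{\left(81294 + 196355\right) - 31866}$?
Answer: $\frac{876642}{245783} \approx 3.5667$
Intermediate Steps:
$\frac{485765 + 390877}{\left(81294 + 196355\right) - 31866} = \frac{876642}{277649 - 31866} = \frac{876642}{245783}$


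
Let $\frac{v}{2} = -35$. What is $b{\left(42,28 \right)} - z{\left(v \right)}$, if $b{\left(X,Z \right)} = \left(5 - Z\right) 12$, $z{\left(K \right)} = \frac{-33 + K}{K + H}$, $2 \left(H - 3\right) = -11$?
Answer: $- \frac{40226}{145} \approx -277.42$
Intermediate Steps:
$v = -70$ ($v = 2 \left(-35\right) = -70$)
$H = - \frac{5}{2}$ ($H = 3 + \frac{1}{2} \left(-11\right) = 3 - \frac{11}{2} = - \frac{5}{2} \approx -2.5$)
$z{\left(K \right)} = \frac{-33 + K}{- \frac{5}{2} + K}$ ($z{\left(K \right)} = \frac{-33 + K}{K - \frac{5}{2}} = \frac{-33 + K}{- \frac{5}{2} + K}$)
$b{\left(X,Z \right)} = 60 - 12 Z$
$b{\left(42,28 \right)} - z{\left(v \right)} = \left(60 - 336\right) - \frac{2 \left(-33 - 70\right)}{-5 + 2 \left(-70\right)} = \left(60 - 336\right) - 2 \frac{1}{-5 - 140} \left(-103\right) = -276 - 2 \frac{1}{-145} \left(-103\right) = -276 - 2 \left(- \frac{1}{145}\right) \left(-103\right) = -276 - \frac{206}{145} = - \frac{40226}{145}$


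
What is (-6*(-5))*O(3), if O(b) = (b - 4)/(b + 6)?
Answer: -10/3 ≈ -3.3333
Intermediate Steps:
O(b) = (-4 + b)/(6 + b)
(-6*(-5))*O(3) = (-6*(-5))*((-4 + 3)/(6 + 3)) = 30*(-1/9) = 30*((⅑)*(-1)) = 30*(-⅑) = -10/3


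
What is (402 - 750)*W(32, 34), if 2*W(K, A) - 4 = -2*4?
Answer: 696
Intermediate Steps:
W(K, A) = -2 (W(K, A) = 2 + (-2*4)/2 = 2 + (½)*(-8) = 2 - 4 = -2)
(402 - 750)*W(32, 34) = (402 - 750)*(-2) = -348*(-2) = 696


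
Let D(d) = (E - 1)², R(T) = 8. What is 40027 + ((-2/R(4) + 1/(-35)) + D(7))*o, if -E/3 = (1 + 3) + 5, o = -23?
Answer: 3080197/140 ≈ 22001.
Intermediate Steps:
E = -27 (E = -3*((1 + 3) + 5) = -3*(4 + 5) = -3*9 = -27)
D(d) = 784 (D(d) = (-27 - 1)² = (-28)² = 784)
40027 + ((-2/R(4) + 1/(-35)) + D(7))*o = 40027 + ((-2/8 + 1/(-35)) + 784)*(-23) = 40027 + ((-2*⅛ + 1*(-1/35)) + 784)*(-23) = 40027 + ((-¼ - 1/35) + 784)*(-23) = 40027 + (-39/140 + 784)*(-23) = 40027 + (109721/140)*(-23) = 40027 - 2523583/140 = 3080197/140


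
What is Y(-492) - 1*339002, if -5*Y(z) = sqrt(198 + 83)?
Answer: -339002 - sqrt(281)/5 ≈ -3.3901e+5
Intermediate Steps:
Y(z) = -sqrt(281)/5 (Y(z) = -sqrt(198 + 83)/5 = -sqrt(281)/5)
Y(-492) - 1*339002 = -sqrt(281)/5 - 1*339002 = -sqrt(281)/5 - 339002 = -339002 - sqrt(281)/5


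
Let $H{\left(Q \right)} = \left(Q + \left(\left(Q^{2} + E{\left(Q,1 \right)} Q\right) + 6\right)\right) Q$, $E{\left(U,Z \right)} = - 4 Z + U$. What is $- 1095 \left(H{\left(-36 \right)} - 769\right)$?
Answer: $107512575$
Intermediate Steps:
$E{\left(U,Z \right)} = U - 4 Z$
$H{\left(Q \right)} = Q \left(6 + Q + Q^{2} + Q \left(-4 + Q\right)\right)$ ($H{\left(Q \right)} = \left(Q + \left(\left(Q^{2} + \left(Q - 4\right) Q\right) + 6\right)\right) Q = \left(Q + \left(\left(Q^{2} + \left(-4 + Q\right) Q\right) + 6\right)\right) Q = \left(Q + \left(\left(Q^{2} + Q \left(-4 + Q\right)\right) + 6\right)\right) Q = \left(Q + \left(6 + Q^{2} + Q \left(-4 + Q\right)\right)\right) Q = \left(6 + Q + Q^{2} + Q \left(-4 + Q\right)\right) Q = Q \left(6 + Q + Q^{2} + Q \left(-4 + Q\right)\right)$)
$- 1095 \left(H{\left(-36 \right)} - 769\right) = - 1095 \left(- 36 \left(6 - -108 + 2 \left(-36\right)^{2}\right) - 769\right) = - 1095 \left(- 36 \left(6 + 108 + 2 \cdot 1296\right) - 769\right) = - 1095 \left(- 36 \left(6 + 108 + 2592\right) - 769\right) = - 1095 \left(\left(-36\right) 2706 - 769\right) = - 1095 \left(-97416 - 769\right) = \left(-1095\right) \left(-98185\right) = 107512575$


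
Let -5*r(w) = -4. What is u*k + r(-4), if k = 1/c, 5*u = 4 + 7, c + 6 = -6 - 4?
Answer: 53/80 ≈ 0.66250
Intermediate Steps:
c = -16 (c = -6 + (-6 - 4) = -6 - 10 = -16)
r(w) = ⅘ (r(w) = -⅕*(-4) = ⅘)
u = 11/5 (u = (4 + 7)/5 = (⅕)*11 = 11/5 ≈ 2.2000)
k = -1/16 (k = 1/(-16) = -1/16 ≈ -0.062500)
u*k + r(-4) = (11/5)*(-1/16) + ⅘ = -11/80 + ⅘ = 53/80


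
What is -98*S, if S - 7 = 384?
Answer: -38318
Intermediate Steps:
S = 391 (S = 7 + 384 = 391)
-98*S = -98*391 = -38318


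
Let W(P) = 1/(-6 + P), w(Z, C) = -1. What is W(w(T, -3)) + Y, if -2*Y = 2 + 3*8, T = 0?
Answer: -92/7 ≈ -13.143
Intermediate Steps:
Y = -13 (Y = -(2 + 3*8)/2 = -(2 + 24)/2 = -½*26 = -13)
W(w(T, -3)) + Y = 1/(-6 - 1) - 13 = 1/(-7) - 13 = -⅐ - 13 = -92/7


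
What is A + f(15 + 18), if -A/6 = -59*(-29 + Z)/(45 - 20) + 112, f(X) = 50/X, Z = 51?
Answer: -296146/825 ≈ -358.96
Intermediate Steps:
A = -9012/25 (A = -6*(-59*(-29 + 51)/(45 - 20) + 112) = -6*(-1298/25 + 112) = -6*1502/25 = -9012/25 ≈ -360.48)
A + f(15 + 18) = -9012/25 + 50/(15 + 18) = -9012/25 + 50/33 = -296146/825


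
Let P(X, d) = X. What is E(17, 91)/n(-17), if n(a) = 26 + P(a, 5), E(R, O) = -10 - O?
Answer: -101/9 ≈ -11.222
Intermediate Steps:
n(a) = 26 + a
E(17, 91)/n(-17) = (-10 - 1*91)/(26 - 17) = (-10 - 91)/9 = -101*⅑ = -101/9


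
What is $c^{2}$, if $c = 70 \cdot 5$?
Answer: $122500$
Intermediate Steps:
$c = 350$
$c^{2} = 350^{2} = 122500$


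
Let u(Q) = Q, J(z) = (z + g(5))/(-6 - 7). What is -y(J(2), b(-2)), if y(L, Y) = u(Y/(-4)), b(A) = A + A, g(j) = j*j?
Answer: -1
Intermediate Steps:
g(j) = j²
b(A) = 2*A
J(z) = -25/13 - z/13 (J(z) = (z + 5²)/(-6 - 7) = (z + 25)/(-13) = (25 + z)*(-1/13) = -25/13 - z/13)
y(L, Y) = -Y/4 (y(L, Y) = Y/(-4) = Y*(-¼) = -Y/4)
-y(J(2), b(-2)) = -(-1)*2*(-2)/4 = -(-1)*(-4)/4 = -1*1 = -1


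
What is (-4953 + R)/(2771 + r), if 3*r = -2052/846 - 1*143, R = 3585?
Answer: -2538/5051 ≈ -0.50247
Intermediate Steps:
r = -6835/141 (r = (-2052/846 - 1*143)/3 = (-2052*1/846 - 143)/3 = (-114/47 - 143)/3 = (⅓)*(-6835/47) = -6835/141 ≈ -48.475)
(-4953 + R)/(2771 + r) = (-4953 + 3585)/(2771 - 6835/141) = -1368/383876/141 = -1368*141/383876 = -2538/5051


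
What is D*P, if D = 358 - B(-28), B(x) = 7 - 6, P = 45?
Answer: 16065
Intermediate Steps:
B(x) = 1
D = 357 (D = 358 - 1*1 = 358 - 1 = 357)
D*P = 357*45 = 16065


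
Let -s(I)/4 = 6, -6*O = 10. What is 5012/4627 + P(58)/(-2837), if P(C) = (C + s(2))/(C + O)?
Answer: 343220926/316918433 ≈ 1.0830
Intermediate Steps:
O = -5/3 (O = -1/6*10 = -5/3 ≈ -1.6667)
s(I) = -24 (s(I) = -4*6 = -24)
P(C) = (-24 + C)/(-5/3 + C) (P(C) = (C - 24)/(C - 5/3) = (-24 + C)/(-5/3 + C))
5012/4627 + P(58)/(-2837) = 5012/4627 + (3*(-24 + 58)/(-5 + 3*58))/(-2837) = 5012*(1/4627) + (3*34/(-5 + 174))*(-1/2837) = 716/661 + (3*34/169)*(-1/2837) = 716/661 + (3*(1/169)*34)*(-1/2837) = 716/661 + (102/169)*(-1/2837) = 716/661 - 102/479453 = 343220926/316918433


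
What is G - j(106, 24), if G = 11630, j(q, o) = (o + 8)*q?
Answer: 8238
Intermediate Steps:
j(q, o) = q*(8 + o) (j(q, o) = (8 + o)*q = q*(8 + o))
G - j(106, 24) = 11630 - 106*(8 + 24) = 11630 - 106*32 = 11630 - 1*3392 = 11630 - 3392 = 8238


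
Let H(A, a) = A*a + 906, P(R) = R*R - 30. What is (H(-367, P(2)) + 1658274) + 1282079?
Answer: 2950801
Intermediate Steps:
P(R) = -30 + R² (P(R) = R² - 30 = -30 + R²)
H(A, a) = 906 + A*a
(H(-367, P(2)) + 1658274) + 1282079 = ((906 - 367*(-30 + 2²)) + 1658274) + 1282079 = ((906 - 367*(-30 + 4)) + 1658274) + 1282079 = ((906 - 367*(-26)) + 1658274) + 1282079 = ((906 + 9542) + 1658274) + 1282079 = (10448 + 1658274) + 1282079 = 1668722 + 1282079 = 2950801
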